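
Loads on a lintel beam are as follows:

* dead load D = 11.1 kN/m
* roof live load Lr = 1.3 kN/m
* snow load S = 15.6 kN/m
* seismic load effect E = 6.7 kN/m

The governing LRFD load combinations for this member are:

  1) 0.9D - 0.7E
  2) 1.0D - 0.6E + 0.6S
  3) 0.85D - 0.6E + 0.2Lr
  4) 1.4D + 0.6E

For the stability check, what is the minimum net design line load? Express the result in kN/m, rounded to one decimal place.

1) 0.9(11.1) - 0.7(6.7) = 10.0 - 4.7 = 5.3
2) 1.0(11.1) - 0.6(6.7) + 0.6(15.6) = 16.4
3) 0.85(11.1) - 0.6(6.7) + 0.2(1.3) = 9.4 - 4.0 + 0.3 = 5.7
4) 1.4(11.1) + 0.6(6.7) = 19.6
Combination 1 gives the minimum: 5.3 kN/m.

5.3 kN/m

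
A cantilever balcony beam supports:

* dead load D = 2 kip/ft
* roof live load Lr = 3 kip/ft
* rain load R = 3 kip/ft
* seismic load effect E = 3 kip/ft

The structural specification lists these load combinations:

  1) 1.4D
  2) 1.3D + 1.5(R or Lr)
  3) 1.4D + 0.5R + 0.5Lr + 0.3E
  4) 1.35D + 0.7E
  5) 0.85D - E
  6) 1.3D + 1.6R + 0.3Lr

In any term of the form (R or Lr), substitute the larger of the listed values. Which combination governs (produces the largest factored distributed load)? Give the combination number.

Combination 6

(R or Lr) → R = 3 kip/ft.
1) 1.4(2) = 2.8
2) 1.3(2) + 1.5(3) = 2.6 + 4.5 = 7.1
3) 1.4(2) + 0.5(3) + 0.5(3) + 0.3(3) = 2.8 + 1.5 + 1.5 + 0.9 = 6.7
4) 1.35(2) + 0.7(3) = 2.7 + 2.1 = 4.8
5) 0.85(2) - 1.0(3) = 1.7 - 3.0 = -1.3
6) 1.3(2) + 1.6(3) + 0.3(3) = 2.6 + 4.8 + 0.9 = 8.3
The largest value is 8.3 kip/ft from combination 6.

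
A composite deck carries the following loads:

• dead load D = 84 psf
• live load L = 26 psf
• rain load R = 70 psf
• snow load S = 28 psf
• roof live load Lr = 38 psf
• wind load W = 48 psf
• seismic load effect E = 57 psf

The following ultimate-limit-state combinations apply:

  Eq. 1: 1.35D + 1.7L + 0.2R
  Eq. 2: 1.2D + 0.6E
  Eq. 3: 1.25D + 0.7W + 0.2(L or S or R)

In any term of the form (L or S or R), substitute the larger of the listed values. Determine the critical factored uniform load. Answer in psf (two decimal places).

171.60 psf

(L or S or R) → R = 70 psf.
Eq. 1: 1.35(84) + 1.7(26) + 0.2(70) = 171.60
Eq. 2: 1.2(84) + 0.6(57) = 135.00
Eq. 3: 1.25(84) + 0.7(48) + 0.2(70) = 152.60
Maximum is from combination 1.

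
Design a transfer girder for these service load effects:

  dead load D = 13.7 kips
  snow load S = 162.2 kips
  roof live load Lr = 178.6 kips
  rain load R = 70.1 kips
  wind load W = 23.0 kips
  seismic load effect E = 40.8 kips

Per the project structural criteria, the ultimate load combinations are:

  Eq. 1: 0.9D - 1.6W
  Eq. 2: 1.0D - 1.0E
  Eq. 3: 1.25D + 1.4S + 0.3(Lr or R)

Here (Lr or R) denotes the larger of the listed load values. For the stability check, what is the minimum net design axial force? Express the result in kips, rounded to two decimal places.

-27.10 kips

(Lr or R) → Lr = 178.6 kips.
Eq. 1: 0.9(13.7) - 1.6(23.0) = 12.33 - 36.80 = -24.47
Eq. 2: 1.0(13.7) - 1.0(40.8) = 13.70 - 40.80 = -27.10
Eq. 3: 1.25(13.7) + 1.4(162.2) + 0.3(178.6) = 17.13 + 227.08 + 53.58 = 297.79
Combination 2 gives the minimum: -27.10 kips.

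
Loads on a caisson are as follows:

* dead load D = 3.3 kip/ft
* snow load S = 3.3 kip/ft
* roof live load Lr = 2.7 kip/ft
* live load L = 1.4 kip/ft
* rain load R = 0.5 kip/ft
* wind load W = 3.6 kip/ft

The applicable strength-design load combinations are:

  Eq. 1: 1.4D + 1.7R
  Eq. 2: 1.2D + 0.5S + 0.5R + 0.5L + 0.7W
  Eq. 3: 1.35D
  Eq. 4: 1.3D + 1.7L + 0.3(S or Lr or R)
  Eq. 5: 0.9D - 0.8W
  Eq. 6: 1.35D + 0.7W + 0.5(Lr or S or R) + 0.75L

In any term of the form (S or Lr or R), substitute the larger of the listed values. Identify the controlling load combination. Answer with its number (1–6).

Combination 6

(S or Lr or R) → S = 3.3 kip/ft; (Lr or S or R) → S = 3.3 kip/ft.
Eq. 1: 1.4(3.3) + 1.7(0.5) = 5.47
Eq. 2: 1.2(3.3) + 0.5(3.3) + 0.5(0.5) + 0.5(1.4) + 0.7(3.6) = 9.08
Eq. 3: 1.35(3.3) = 4.46
Eq. 4: 1.3(3.3) + 1.7(1.4) + 0.3(3.3) = 7.66
Eq. 5: 0.9(3.3) - 0.8(3.6) = 0.09
Eq. 6: 1.35(3.3) + 0.7(3.6) + 0.5(3.3) + 0.75(1.4) = 9.68
The largest value is 9.68 kip/ft from combination 6.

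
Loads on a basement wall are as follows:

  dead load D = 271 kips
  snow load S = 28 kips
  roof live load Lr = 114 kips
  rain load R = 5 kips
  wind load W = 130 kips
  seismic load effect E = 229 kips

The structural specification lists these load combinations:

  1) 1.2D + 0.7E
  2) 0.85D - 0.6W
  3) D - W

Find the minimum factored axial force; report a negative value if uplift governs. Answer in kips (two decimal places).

1) 1.2(271) + 0.7(229) = 485.50
2) 0.85(271) - 0.6(130) = 152.35
3) 1.0(271) - 1.0(130) = 141.00
Combination 3 gives the minimum: 141.00 kips.

141.00 kips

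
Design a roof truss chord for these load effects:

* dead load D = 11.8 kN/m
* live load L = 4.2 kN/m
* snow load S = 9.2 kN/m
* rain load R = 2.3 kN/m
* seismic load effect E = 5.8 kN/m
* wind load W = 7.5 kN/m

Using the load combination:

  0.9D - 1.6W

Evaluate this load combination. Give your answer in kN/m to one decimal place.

-1.4 kN/m

0.9(11.8) - 1.6(7.5) = -1.4
w_u = -1.4 kN/m.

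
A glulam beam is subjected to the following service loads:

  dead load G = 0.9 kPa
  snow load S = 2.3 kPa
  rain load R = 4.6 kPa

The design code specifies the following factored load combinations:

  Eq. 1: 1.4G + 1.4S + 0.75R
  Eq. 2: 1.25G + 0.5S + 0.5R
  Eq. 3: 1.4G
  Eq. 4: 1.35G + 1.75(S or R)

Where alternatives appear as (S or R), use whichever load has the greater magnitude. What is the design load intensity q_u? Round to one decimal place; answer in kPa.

(S or R) → R = 4.6 kPa.
Eq. 1: 1.4(0.9) + 1.4(2.3) + 0.75(4.6) = 7.9
Eq. 2: 1.25(0.9) + 0.5(2.3) + 0.5(4.6) = 4.6
Eq. 3: 1.4(0.9) = 1.3
Eq. 4: 1.35(0.9) + 1.75(4.6) = 9.3
Maximum is from combination 4.

9.3 kPa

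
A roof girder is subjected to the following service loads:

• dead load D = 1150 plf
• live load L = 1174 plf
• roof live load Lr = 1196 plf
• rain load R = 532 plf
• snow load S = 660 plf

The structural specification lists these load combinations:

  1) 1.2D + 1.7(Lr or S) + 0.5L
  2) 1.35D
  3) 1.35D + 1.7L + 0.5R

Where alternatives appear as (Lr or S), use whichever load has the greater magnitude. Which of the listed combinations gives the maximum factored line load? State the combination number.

(Lr or S) → Lr = 1196 plf.
1) 1.2(1150) + 1.7(1196) + 0.5(1174) = 1380.0 + 2033.2 + 587.0 = 4000.2
2) 1.35(1150) = 1552.5
3) 1.35(1150) + 1.7(1174) + 0.5(532) = 1552.5 + 1995.8 + 266.0 = 3814.3
The largest value is 4000.2 plf from combination 1.

Combination 1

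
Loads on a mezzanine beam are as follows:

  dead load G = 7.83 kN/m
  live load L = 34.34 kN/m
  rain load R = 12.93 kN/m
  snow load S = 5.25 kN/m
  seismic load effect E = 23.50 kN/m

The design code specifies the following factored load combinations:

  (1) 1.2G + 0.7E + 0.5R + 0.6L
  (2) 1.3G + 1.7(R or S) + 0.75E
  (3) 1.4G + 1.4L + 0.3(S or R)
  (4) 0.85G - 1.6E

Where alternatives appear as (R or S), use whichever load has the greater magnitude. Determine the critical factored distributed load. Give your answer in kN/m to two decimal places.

62.92 kN/m

(R or S) → R = 12.93 kN/m; (S or R) → R = 12.93 kN/m.
(1) 1.2(7.83) + 0.7(23.50) + 0.5(12.93) + 0.6(34.34) = 9.40 + 16.45 + 6.47 + 20.60 = 52.92
(2) 1.3(7.83) + 1.7(12.93) + 0.75(23.50) = 10.18 + 21.98 + 17.63 = 49.79
(3) 1.4(7.83) + 1.4(34.34) + 0.3(12.93) = 10.96 + 48.08 + 3.88 = 62.92
(4) 0.85(7.83) - 1.6(23.50) = 6.66 - 37.60 = -30.94
Combination 3 governs: w_u = 62.92 kN/m.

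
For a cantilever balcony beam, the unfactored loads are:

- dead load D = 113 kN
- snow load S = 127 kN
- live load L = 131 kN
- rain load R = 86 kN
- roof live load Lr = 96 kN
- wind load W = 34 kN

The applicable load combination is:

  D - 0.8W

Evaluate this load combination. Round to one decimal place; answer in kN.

1.0(113) - 0.8(34) = 113.0 - 27.2 = 85.8
P_u = 85.8 kN.

85.8 kN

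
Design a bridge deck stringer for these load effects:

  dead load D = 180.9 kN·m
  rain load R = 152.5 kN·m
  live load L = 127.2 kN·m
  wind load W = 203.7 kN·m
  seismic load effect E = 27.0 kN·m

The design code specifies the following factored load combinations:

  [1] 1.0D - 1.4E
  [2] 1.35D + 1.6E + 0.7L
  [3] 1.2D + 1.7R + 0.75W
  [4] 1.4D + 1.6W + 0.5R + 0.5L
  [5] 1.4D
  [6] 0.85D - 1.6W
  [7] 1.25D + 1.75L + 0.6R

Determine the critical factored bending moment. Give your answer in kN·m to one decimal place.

[1] 1.0(180.9) - 1.4(27.0) = 180.9 - 37.8 = 143.1
[2] 1.35(180.9) + 1.6(27.0) + 0.7(127.2) = 376.5
[3] 1.2(180.9) + 1.7(152.5) + 0.75(203.7) = 629.1
[4] 1.4(180.9) + 1.6(203.7) + 0.5(152.5) + 0.5(127.2) = 719.0
[5] 1.4(180.9) = 253.3
[6] 0.85(180.9) - 1.6(203.7) = -172.2
[7] 1.25(180.9) + 1.75(127.2) + 0.6(152.5) = 226.1 + 222.6 + 91.5 = 540.2
Maximum is from combination 4.

719.0 kN·m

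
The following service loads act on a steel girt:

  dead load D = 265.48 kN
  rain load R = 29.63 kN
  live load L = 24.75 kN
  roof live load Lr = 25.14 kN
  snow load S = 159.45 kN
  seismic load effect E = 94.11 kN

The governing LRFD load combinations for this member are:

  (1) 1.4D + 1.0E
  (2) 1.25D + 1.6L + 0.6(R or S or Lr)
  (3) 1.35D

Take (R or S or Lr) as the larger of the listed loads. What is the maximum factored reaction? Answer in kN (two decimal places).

467.12 kN

(R or S or Lr) → S = 159.45 kN.
(1) 1.4(265.48) + 1.0(94.11) = 371.67 + 94.11 = 465.78
(2) 1.25(265.48) + 1.6(24.75) + 0.6(159.45) = 331.85 + 39.60 + 95.67 = 467.12
(3) 1.35(265.48) = 358.40
The controlling combination is 2, giving 467.12 kN.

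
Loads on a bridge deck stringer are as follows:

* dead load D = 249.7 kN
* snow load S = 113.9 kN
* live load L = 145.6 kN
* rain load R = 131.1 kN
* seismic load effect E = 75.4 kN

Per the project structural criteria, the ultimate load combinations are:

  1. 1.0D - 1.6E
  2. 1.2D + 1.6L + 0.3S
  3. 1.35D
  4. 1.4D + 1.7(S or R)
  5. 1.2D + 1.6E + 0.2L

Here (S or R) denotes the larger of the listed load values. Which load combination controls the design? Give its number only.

Combination 4

(S or R) → R = 131.1 kN.
1. 1.0(249.7) - 1.6(75.4) = 249.7 - 120.6 = 129.1
2. 1.2(249.7) + 1.6(145.6) + 0.3(113.9) = 299.6 + 233.0 + 34.2 = 566.8
3. 1.35(249.7) = 337.1
4. 1.4(249.7) + 1.7(131.1) = 349.6 + 222.9 = 572.5
5. 1.2(249.7) + 1.6(75.4) + 0.2(145.6) = 449.4
The largest value is 572.5 kN from combination 4.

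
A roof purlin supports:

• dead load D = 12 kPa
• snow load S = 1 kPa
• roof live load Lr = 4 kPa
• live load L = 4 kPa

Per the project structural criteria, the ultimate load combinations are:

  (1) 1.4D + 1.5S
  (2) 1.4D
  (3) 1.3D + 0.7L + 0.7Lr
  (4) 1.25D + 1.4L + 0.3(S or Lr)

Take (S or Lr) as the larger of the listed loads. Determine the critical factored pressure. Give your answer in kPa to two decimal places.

(S or Lr) → Lr = 4 kPa.
(1) 1.4(12) + 1.5(1) = 16.80 + 1.50 = 18.30
(2) 1.4(12) = 16.80
(3) 1.3(12) + 0.7(4) + 0.7(4) = 15.60 + 2.80 + 2.80 = 21.20
(4) 1.25(12) + 1.4(4) + 0.3(4) = 15.00 + 5.60 + 1.20 = 21.80
The controlling combination is 4, giving 21.80 kPa.

21.80 kPa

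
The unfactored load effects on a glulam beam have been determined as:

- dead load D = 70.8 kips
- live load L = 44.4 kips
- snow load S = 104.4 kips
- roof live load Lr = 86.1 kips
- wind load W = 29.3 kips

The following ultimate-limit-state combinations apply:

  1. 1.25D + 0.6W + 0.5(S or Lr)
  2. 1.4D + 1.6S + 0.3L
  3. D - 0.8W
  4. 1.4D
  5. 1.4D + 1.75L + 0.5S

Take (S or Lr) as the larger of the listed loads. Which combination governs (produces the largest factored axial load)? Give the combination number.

Combination 2

(S or Lr) → S = 104.4 kips.
1. 1.25(70.8) + 0.6(29.3) + 0.5(104.4) = 88.50 + 17.58 + 52.20 = 158.28
2. 1.4(70.8) + 1.6(104.4) + 0.3(44.4) = 99.12 + 167.04 + 13.32 = 279.48
3. 1.0(70.8) - 0.8(29.3) = 70.80 - 23.44 = 47.36
4. 1.4(70.8) = 99.12
5. 1.4(70.8) + 1.75(44.4) + 0.5(104.4) = 99.12 + 77.70 + 52.20 = 229.02
The largest value is 279.48 kips from combination 2.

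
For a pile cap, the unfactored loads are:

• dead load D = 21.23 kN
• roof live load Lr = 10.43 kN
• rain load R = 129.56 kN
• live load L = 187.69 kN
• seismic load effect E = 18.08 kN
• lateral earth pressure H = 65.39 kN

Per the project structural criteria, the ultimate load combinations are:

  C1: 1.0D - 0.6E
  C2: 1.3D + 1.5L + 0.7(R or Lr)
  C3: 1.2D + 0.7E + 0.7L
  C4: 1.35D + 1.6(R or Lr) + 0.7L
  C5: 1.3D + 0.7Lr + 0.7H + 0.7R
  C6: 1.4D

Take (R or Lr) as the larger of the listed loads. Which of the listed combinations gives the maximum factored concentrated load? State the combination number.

Combination 2

(R or Lr) → R = 129.56 kN.
C1: 1.0(21.23) - 0.6(18.08) = 21.23 - 10.85 = 10.38
C2: 1.3(21.23) + 1.5(187.69) + 0.7(129.56) = 27.60 + 281.54 + 90.69 = 399.83
C3: 1.2(21.23) + 0.7(18.08) + 0.7(187.69) = 25.48 + 12.66 + 131.38 = 169.52
C4: 1.35(21.23) + 1.6(129.56) + 0.7(187.69) = 28.66 + 207.30 + 131.38 = 367.34
C5: 1.3(21.23) + 0.7(10.43) + 0.7(65.39) + 0.7(129.56) = 171.37
C6: 1.4(21.23) = 29.72
The largest value is 399.83 kN from combination 2.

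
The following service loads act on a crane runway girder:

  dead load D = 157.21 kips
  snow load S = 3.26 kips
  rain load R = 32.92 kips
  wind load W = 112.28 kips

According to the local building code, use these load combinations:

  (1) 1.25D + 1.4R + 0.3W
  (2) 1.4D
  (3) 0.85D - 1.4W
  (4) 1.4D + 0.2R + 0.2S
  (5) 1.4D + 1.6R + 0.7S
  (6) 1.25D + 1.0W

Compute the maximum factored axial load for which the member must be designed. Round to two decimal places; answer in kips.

308.79 kips

(1) 1.25(157.21) + 1.4(32.92) + 0.3(112.28) = 276.28
(2) 1.4(157.21) = 220.09
(3) 0.85(157.21) - 1.4(112.28) = -23.56
(4) 1.4(157.21) + 0.2(32.92) + 0.2(3.26) = 227.33
(5) 1.4(157.21) + 1.6(32.92) + 0.7(3.26) = 275.05
(6) 1.25(157.21) + 1.0(112.28) = 308.79
Combination 6 governs: P_u = 308.79 kips.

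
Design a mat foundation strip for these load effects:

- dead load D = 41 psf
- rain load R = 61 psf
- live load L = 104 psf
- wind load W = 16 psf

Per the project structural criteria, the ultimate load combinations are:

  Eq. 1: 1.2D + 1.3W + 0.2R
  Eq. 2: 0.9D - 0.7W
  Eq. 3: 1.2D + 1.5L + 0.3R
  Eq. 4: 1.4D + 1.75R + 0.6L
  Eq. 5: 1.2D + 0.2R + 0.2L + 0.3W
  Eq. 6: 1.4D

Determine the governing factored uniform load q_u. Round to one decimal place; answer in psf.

Eq. 1: 1.2(41) + 1.3(16) + 0.2(61) = 49.2 + 20.8 + 12.2 = 82.2
Eq. 2: 0.9(41) - 0.7(16) = 36.9 - 11.2 = 25.7
Eq. 3: 1.2(41) + 1.5(104) + 0.3(61) = 49.2 + 156.0 + 18.3 = 223.5
Eq. 4: 1.4(41) + 1.75(61) + 0.6(104) = 57.4 + 106.8 + 62.4 = 226.6
Eq. 5: 1.2(41) + 0.2(61) + 0.2(104) + 0.3(16) = 49.2 + 12.2 + 20.8 + 4.8 = 87.0
Eq. 6: 1.4(41) = 57.4
Maximum is from combination 4.

226.6 psf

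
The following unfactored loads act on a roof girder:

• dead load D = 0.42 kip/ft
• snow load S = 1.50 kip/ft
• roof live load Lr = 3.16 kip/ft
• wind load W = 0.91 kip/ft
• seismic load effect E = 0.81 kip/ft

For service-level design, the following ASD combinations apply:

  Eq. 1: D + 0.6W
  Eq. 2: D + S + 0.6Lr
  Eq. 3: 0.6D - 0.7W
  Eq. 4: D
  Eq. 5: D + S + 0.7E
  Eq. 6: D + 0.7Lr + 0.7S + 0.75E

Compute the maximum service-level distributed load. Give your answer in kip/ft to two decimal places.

Eq. 1: 1.0(0.42) + 0.6(0.91) = 0.97
Eq. 2: 1.0(0.42) + 1.0(1.50) + 0.6(3.16) = 3.82
Eq. 3: 0.6(0.42) - 0.7(0.91) = -0.39
Eq. 4: 1.0(0.42) = 0.42
Eq. 5: 1.0(0.42) + 1.0(1.50) + 0.7(0.81) = 2.49
Eq. 6: 1.0(0.42) + 0.7(3.16) + 0.7(1.50) + 0.75(0.81) = 4.29
The controlling combination is 6, giving 4.29 kip/ft.

4.29 kip/ft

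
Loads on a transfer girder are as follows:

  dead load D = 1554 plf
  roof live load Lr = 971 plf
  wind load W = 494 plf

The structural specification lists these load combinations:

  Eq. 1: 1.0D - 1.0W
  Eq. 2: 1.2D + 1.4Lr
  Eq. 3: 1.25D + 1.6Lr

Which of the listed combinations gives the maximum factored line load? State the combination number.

Combination 3

Eq. 1: 1.0(1554) - 1.0(494) = 1554.00 - 494.00 = 1060.00
Eq. 2: 1.2(1554) + 1.4(971) = 1864.80 + 1359.40 = 3224.20
Eq. 3: 1.25(1554) + 1.6(971) = 1942.50 + 1553.60 = 3496.10
The largest value is 3496.10 plf from combination 3.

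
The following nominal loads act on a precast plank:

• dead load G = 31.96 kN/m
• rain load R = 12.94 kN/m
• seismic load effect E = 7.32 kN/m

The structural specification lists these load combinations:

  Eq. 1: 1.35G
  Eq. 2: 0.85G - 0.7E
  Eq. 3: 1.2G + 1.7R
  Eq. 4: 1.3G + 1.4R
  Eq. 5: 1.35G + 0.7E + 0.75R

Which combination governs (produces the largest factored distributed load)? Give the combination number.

Eq. 1: 1.35(31.96) = 43.15
Eq. 2: 0.85(31.96) - 0.7(7.32) = 22.04
Eq. 3: 1.2(31.96) + 1.7(12.94) = 38.35 + 22.00 = 60.35
Eq. 4: 1.3(31.96) + 1.4(12.94) = 59.66
Eq. 5: 1.35(31.96) + 0.7(7.32) + 0.75(12.94) = 43.15 + 5.12 + 9.71 = 57.98
The largest value is 60.35 kN/m from combination 3.

Combination 3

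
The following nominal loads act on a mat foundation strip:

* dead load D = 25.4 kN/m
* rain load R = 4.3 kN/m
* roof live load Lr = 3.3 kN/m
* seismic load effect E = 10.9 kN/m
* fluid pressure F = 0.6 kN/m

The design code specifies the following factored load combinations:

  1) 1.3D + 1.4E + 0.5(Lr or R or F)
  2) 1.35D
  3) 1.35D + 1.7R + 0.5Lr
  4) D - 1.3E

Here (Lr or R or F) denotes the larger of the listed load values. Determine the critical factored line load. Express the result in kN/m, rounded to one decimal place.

50.4 kN/m

(Lr or R or F) → R = 4.3 kN/m.
1) 1.3(25.4) + 1.4(10.9) + 0.5(4.3) = 50.4
2) 1.35(25.4) = 34.3
3) 1.35(25.4) + 1.7(4.3) + 0.5(3.3) = 43.3
4) 1.0(25.4) - 1.3(10.9) = 11.2
Combination 1 governs: w_u = 50.4 kN/m.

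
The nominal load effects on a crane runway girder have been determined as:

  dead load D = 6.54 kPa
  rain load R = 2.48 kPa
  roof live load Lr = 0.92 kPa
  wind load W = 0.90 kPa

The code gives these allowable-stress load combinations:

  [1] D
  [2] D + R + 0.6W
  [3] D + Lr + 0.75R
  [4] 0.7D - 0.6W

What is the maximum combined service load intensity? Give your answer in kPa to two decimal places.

[1] 1.0(6.54) = 6.54
[2] 1.0(6.54) + 1.0(2.48) + 0.6(0.90) = 6.54 + 2.48 + 0.54 = 9.56
[3] 1.0(6.54) + 1.0(0.92) + 0.75(2.48) = 6.54 + 0.92 + 1.86 = 9.32
[4] 0.7(6.54) - 0.6(0.90) = 4.58 - 0.54 = 4.04
Combination 2 governs: q = 9.56 kPa.

9.56 kPa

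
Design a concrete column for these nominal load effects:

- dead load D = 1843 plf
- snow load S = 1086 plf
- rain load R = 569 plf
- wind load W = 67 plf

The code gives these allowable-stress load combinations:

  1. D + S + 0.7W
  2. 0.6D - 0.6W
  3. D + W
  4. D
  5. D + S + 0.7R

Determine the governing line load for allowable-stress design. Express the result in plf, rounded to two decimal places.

3327.30 plf

1. 1.0(1843) + 1.0(1086) + 0.7(67) = 1843.00 + 1086.00 + 46.90 = 2975.90
2. 0.6(1843) - 0.6(67) = 1105.80 - 40.20 = 1065.60
3. 1.0(1843) + 1.0(67) = 1843.00 + 67.00 = 1910.00
4. 1.0(1843) = 1843.00
5. 1.0(1843) + 1.0(1086) + 0.7(569) = 1843.00 + 1086.00 + 398.30 = 3327.30
Combination 5 governs: w = 3327.30 plf.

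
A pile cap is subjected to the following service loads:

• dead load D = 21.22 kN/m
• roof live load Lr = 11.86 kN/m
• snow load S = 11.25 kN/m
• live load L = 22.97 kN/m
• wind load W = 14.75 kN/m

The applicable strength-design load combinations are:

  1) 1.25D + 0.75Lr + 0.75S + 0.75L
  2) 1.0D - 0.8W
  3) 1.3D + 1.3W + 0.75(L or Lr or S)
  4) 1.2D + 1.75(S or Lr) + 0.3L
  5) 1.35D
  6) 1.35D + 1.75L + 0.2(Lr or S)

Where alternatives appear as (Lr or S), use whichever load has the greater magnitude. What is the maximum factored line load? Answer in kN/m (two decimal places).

71.22 kN/m

(L or Lr or S) → L = 22.97 kN/m; (S or Lr) → Lr = 11.86 kN/m; (Lr or S) → Lr = 11.86 kN/m.
1) 1.25(21.22) + 0.75(11.86) + 0.75(11.25) + 0.75(22.97) = 61.09
2) 1.0(21.22) - 0.8(14.75) = 9.42
3) 1.3(21.22) + 1.3(14.75) + 0.75(22.97) = 63.99
4) 1.2(21.22) + 1.75(11.86) + 0.3(22.97) = 53.11
5) 1.35(21.22) = 28.65
6) 1.35(21.22) + 1.75(22.97) + 0.2(11.86) = 71.22
Maximum is from combination 6.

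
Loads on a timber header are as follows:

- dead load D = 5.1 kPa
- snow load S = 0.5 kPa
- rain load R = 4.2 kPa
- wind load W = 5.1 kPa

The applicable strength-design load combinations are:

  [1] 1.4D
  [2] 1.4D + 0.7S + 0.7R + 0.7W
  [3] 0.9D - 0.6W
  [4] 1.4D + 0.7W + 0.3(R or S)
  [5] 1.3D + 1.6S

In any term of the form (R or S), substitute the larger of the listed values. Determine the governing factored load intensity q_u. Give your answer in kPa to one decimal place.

14.0 kPa

(R or S) → R = 4.2 kPa.
[1] 1.4(5.1) = 7.1
[2] 1.4(5.1) + 0.7(0.5) + 0.7(4.2) + 0.7(5.1) = 7.1 + 0.4 + 2.9 + 3.6 = 14.0
[3] 0.9(5.1) - 0.6(5.1) = 4.6 - 3.1 = 1.5
[4] 1.4(5.1) + 0.7(5.1) + 0.3(4.2) = 7.1 + 3.6 + 1.3 = 12.0
[5] 1.3(5.1) + 1.6(0.5) = 6.6 + 0.8 = 7.4
The controlling combination is 2, giving 14.0 kPa.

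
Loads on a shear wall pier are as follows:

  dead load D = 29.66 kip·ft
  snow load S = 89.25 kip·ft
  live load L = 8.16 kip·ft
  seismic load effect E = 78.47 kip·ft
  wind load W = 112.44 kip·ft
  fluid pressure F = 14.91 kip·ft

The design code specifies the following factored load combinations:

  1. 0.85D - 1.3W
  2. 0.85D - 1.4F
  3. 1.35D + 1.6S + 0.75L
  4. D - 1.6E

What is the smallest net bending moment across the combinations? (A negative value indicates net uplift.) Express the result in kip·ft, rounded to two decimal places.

1. 0.85(29.66) - 1.3(112.44) = 25.21 - 146.17 = -120.96
2. 0.85(29.66) - 1.4(14.91) = 25.21 - 20.87 = 4.34
3. 1.35(29.66) + 1.6(89.25) + 0.75(8.16) = 40.04 + 142.80 + 6.12 = 188.96
4. 1.0(29.66) - 1.6(78.47) = 29.66 - 125.55 = -95.89
Combination 1 gives the minimum: -120.96 kip·ft.

-120.96 kip·ft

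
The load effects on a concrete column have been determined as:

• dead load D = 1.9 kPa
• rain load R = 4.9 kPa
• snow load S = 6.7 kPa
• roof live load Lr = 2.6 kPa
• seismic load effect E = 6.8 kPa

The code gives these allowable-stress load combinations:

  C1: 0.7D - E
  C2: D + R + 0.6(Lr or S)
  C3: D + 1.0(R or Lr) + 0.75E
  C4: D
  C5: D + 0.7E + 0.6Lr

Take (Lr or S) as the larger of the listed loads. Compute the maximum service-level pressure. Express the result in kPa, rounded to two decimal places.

(Lr or S) → S = 6.7 kPa; (R or Lr) → R = 4.9 kPa.
C1: 0.7(1.9) - 1.0(6.8) = -5.47
C2: 1.0(1.9) + 1.0(4.9) + 0.6(6.7) = 10.82
C3: 1.0(1.9) + 1.0(4.9) + 0.75(6.8) = 11.90
C4: 1.0(1.9) = 1.90
C5: 1.0(1.9) + 0.7(6.8) + 0.6(2.6) = 8.22
Combination 3 governs: p = 11.90 kPa.

11.90 kPa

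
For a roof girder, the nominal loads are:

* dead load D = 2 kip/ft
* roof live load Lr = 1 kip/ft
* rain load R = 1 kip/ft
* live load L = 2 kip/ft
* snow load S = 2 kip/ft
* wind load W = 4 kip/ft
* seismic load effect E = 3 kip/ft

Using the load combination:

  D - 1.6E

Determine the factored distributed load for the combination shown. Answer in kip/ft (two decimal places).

-2.80 kip/ft

1.0(2) - 1.6(3) = 2.00 - 4.80 = -2.80
w_u = -2.80 kip/ft.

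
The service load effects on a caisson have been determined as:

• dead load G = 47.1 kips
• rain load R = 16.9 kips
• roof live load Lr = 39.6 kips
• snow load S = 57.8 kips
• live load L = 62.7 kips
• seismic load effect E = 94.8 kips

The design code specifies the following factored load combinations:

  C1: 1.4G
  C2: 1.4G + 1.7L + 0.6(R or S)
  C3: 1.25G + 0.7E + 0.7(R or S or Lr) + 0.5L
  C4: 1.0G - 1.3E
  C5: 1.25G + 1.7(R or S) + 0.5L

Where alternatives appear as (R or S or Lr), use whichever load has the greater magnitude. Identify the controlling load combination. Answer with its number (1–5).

Combination 2

(R or S) → S = 57.8 kips; (R or S or Lr) → S = 57.8 kips.
C1: 1.4(47.1) = 65.9
C2: 1.4(47.1) + 1.7(62.7) + 0.6(57.8) = 207.2
C3: 1.25(47.1) + 0.7(94.8) + 0.7(57.8) + 0.5(62.7) = 197.0
C4: 1.0(47.1) - 1.3(94.8) = -76.1
C5: 1.25(47.1) + 1.7(57.8) + 0.5(62.7) = 188.5
The largest value is 207.2 kips from combination 2.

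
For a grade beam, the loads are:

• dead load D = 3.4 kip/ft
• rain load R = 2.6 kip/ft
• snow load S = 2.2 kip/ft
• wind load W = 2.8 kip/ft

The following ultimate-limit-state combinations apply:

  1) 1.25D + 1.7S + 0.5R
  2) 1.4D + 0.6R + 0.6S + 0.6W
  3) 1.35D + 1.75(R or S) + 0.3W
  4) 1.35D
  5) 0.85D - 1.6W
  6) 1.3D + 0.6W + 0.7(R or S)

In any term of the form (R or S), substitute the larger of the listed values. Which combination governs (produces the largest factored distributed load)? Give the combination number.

Combination 3

(R or S) → R = 2.6 kip/ft.
1) 1.25(3.4) + 1.7(2.2) + 0.5(2.6) = 9.29
2) 1.4(3.4) + 0.6(2.6) + 0.6(2.2) + 0.6(2.8) = 9.32
3) 1.35(3.4) + 1.75(2.6) + 0.3(2.8) = 9.98
4) 1.35(3.4) = 4.59
5) 0.85(3.4) - 1.6(2.8) = -1.59
6) 1.3(3.4) + 0.6(2.8) + 0.7(2.6) = 7.92
The largest value is 9.98 kip/ft from combination 3.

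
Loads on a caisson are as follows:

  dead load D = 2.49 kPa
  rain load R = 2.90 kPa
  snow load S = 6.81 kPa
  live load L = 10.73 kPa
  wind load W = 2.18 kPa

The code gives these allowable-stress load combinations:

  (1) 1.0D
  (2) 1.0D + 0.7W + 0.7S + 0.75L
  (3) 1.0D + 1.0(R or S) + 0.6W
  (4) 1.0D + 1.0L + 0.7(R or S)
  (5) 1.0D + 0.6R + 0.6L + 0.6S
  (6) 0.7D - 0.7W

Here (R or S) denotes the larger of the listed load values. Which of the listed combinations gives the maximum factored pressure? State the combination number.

(R or S) → S = 6.81 kPa.
(1) 1.0(2.49) = 2.49
(2) 1.0(2.49) + 0.7(2.18) + 0.7(6.81) + 0.75(10.73) = 16.83
(3) 1.0(2.49) + 1.0(6.81) + 0.6(2.18) = 2.49 + 6.81 + 1.31 = 10.61
(4) 1.0(2.49) + 1.0(10.73) + 0.7(6.81) = 2.49 + 10.73 + 4.77 = 17.99
(5) 1.0(2.49) + 0.6(2.90) + 0.6(10.73) + 0.6(6.81) = 14.75
(6) 0.7(2.49) - 0.7(2.18) = 0.22
The largest value is 17.99 kPa from combination 4.

Combination 4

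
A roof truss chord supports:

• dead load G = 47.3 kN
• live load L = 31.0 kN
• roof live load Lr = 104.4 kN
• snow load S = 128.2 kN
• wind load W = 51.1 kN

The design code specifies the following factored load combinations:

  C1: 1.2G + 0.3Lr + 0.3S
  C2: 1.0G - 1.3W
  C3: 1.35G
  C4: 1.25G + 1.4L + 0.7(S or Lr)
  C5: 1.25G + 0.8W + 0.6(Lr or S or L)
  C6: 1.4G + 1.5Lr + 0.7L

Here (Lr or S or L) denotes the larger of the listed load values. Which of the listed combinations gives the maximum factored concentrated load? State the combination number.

Combination 6

(S or Lr) → S = 128.2 kN; (Lr or S or L) → S = 128.2 kN.
C1: 1.2(47.3) + 0.3(104.4) + 0.3(128.2) = 126.5
C2: 1.0(47.3) - 1.3(51.1) = -19.1
C3: 1.35(47.3) = 63.9
C4: 1.25(47.3) + 1.4(31.0) + 0.7(128.2) = 192.3
C5: 1.25(47.3) + 0.8(51.1) + 0.6(128.2) = 176.9
C6: 1.4(47.3) + 1.5(104.4) + 0.7(31.0) = 244.5
The largest value is 244.5 kN from combination 6.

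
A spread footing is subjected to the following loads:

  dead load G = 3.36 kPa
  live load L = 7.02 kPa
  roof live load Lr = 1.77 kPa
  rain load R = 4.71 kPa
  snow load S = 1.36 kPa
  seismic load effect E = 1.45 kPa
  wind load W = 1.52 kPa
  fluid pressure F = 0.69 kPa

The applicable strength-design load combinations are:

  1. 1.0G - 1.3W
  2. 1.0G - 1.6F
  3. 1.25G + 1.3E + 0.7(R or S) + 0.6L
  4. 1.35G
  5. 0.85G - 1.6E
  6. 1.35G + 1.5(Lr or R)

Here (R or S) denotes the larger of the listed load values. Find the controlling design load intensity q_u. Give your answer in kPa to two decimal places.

(R or S) → R = 4.71 kPa; (Lr or R) → R = 4.71 kPa.
1. 1.0(3.36) - 1.3(1.52) = 3.36 - 1.98 = 1.38
2. 1.0(3.36) - 1.6(0.69) = 3.36 - 1.10 = 2.26
3. 1.25(3.36) + 1.3(1.45) + 0.7(4.71) + 0.6(7.02) = 13.59
4. 1.35(3.36) = 4.54
5. 0.85(3.36) - 1.6(1.45) = 2.86 - 2.32 = 0.54
6. 1.35(3.36) + 1.5(4.71) = 11.60
The controlling combination is 3, giving 13.59 kPa.

13.59 kPa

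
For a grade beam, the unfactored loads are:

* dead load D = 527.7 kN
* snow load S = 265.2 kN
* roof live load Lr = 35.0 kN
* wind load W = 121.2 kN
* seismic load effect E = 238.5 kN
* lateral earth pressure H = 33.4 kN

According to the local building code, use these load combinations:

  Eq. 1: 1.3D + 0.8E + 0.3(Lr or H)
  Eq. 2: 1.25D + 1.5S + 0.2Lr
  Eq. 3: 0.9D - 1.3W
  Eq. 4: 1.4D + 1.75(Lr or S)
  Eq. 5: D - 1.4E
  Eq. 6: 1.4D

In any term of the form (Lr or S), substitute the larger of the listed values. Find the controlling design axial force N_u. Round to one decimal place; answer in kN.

(Lr or H) → Lr = 35.0 kN; (Lr or S) → S = 265.2 kN.
Eq. 1: 1.3(527.7) + 0.8(238.5) + 0.3(35.0) = 686.0 + 190.8 + 10.5 = 887.3
Eq. 2: 1.25(527.7) + 1.5(265.2) + 0.2(35.0) = 659.6 + 397.8 + 7.0 = 1064.4
Eq. 3: 0.9(527.7) - 1.3(121.2) = 317.4
Eq. 4: 1.4(527.7) + 1.75(265.2) = 738.8 + 464.1 = 1202.9
Eq. 5: 1.0(527.7) - 1.4(238.5) = 527.7 - 333.9 = 193.8
Eq. 6: 1.4(527.7) = 738.8
Maximum is from combination 4.

1202.9 kN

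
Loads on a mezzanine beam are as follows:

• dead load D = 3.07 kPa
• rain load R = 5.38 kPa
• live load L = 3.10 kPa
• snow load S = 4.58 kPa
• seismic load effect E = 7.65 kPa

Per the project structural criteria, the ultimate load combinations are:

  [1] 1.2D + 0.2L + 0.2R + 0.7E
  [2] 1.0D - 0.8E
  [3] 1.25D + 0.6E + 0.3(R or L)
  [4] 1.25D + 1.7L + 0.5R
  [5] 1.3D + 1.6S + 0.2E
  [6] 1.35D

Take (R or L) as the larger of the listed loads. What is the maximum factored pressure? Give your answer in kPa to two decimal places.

(R or L) → R = 5.38 kPa.
[1] 1.2(3.07) + 0.2(3.10) + 0.2(5.38) + 0.7(7.65) = 10.74
[2] 1.0(3.07) - 0.8(7.65) = -3.05
[3] 1.25(3.07) + 0.6(7.65) + 0.3(5.38) = 10.04
[4] 1.25(3.07) + 1.7(3.10) + 0.5(5.38) = 11.80
[5] 1.3(3.07) + 1.6(4.58) + 0.2(7.65) = 12.85
[6] 1.35(3.07) = 4.14
Combination 5 governs: p_u = 12.85 kPa.

12.85 kPa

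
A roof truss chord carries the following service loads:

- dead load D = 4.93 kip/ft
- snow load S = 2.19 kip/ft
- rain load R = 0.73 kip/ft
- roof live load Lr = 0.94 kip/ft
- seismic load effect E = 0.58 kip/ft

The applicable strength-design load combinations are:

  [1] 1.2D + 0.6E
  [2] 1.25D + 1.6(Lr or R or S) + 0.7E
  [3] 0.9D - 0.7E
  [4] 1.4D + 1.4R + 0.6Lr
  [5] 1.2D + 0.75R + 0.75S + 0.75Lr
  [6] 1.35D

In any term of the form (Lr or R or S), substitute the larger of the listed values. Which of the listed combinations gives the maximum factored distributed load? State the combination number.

(Lr or R or S) → S = 2.19 kip/ft.
[1] 1.2(4.93) + 0.6(0.58) = 6.26
[2] 1.25(4.93) + 1.6(2.19) + 0.7(0.58) = 6.16 + 3.50 + 0.41 = 10.07
[3] 0.9(4.93) - 0.7(0.58) = 4.44 - 0.41 = 4.03
[4] 1.4(4.93) + 1.4(0.73) + 0.6(0.94) = 8.49
[5] 1.2(4.93) + 0.75(0.73) + 0.75(2.19) + 0.75(0.94) = 8.81
[6] 1.35(4.93) = 6.66
The largest value is 10.07 kip/ft from combination 2.

Combination 2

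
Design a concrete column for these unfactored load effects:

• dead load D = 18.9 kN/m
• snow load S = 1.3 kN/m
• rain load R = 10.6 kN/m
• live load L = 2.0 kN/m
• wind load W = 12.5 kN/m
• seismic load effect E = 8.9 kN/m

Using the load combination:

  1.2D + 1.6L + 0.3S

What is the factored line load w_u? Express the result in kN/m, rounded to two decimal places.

26.27 kN/m

1.2(18.9) + 1.6(2.0) + 0.3(1.3) = 22.68 + 3.20 + 0.39 = 26.27
w_u = 26.27 kN/m.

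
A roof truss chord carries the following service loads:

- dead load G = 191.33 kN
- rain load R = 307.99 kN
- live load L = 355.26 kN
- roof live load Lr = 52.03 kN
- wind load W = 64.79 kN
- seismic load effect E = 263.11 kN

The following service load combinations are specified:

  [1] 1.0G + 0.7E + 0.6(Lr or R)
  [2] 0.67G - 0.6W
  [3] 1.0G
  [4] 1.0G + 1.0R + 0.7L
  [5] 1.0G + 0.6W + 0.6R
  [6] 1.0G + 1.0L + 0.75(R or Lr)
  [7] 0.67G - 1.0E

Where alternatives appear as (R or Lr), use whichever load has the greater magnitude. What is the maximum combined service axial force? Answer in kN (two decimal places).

777.58 kN

(Lr or R) → R = 307.99 kN; (R or Lr) → R = 307.99 kN.
[1] 1.0(191.33) + 0.7(263.11) + 0.6(307.99) = 560.30
[2] 0.67(191.33) - 0.6(64.79) = 89.32
[3] 1.0(191.33) = 191.33
[4] 1.0(191.33) + 1.0(307.99) + 0.7(355.26) = 748.00
[5] 1.0(191.33) + 0.6(64.79) + 0.6(307.99) = 415.00
[6] 1.0(191.33) + 1.0(355.26) + 0.75(307.99) = 777.58
[7] 0.67(191.33) - 1.0(263.11) = -134.92
The controlling combination is 6, giving 777.58 kN.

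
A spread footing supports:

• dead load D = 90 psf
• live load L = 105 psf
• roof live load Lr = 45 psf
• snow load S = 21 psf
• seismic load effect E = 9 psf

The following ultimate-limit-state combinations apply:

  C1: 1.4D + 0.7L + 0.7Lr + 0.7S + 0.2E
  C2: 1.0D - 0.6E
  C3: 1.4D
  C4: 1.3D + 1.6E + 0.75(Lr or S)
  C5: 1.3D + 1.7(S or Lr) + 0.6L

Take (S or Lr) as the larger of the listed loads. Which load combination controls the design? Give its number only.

Combination 5

(Lr or S) → Lr = 45 psf; (S or Lr) → Lr = 45 psf.
C1: 1.4(90) + 0.7(105) + 0.7(45) + 0.7(21) + 0.2(9) = 247.5
C2: 1.0(90) - 0.6(9) = 84.6
C3: 1.4(90) = 126.0
C4: 1.3(90) + 1.6(9) + 0.75(45) = 165.2
C5: 1.3(90) + 1.7(45) + 0.6(105) = 256.5
The largest value is 256.5 psf from combination 5.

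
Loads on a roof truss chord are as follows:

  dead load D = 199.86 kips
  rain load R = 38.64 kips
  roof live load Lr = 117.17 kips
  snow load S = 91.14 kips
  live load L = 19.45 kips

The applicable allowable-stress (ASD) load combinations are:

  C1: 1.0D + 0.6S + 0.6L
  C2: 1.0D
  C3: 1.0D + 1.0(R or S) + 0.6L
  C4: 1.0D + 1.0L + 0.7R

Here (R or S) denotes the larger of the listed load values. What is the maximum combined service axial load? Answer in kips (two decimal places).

(R or S) → S = 91.14 kips.
C1: 1.0(199.86) + 0.6(91.14) + 0.6(19.45) = 199.86 + 54.68 + 11.67 = 266.21
C2: 1.0(199.86) = 199.86
C3: 1.0(199.86) + 1.0(91.14) + 0.6(19.45) = 199.86 + 91.14 + 11.67 = 302.67
C4: 1.0(199.86) + 1.0(19.45) + 0.7(38.64) = 199.86 + 19.45 + 27.05 = 246.36
The controlling combination is 3, giving 302.67 kips.

302.67 kips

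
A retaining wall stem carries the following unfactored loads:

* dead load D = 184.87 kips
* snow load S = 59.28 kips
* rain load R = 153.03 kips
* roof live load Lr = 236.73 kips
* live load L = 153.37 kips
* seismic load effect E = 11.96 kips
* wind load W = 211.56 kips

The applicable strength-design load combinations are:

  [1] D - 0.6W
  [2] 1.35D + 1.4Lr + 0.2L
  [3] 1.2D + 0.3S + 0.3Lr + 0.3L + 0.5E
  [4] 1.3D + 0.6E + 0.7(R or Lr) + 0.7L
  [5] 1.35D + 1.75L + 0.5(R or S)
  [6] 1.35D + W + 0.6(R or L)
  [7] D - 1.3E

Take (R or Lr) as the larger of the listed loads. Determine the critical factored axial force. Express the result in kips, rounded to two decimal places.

(R or Lr) → Lr = 236.73 kips; (R or S) → R = 153.03 kips; (R or L) → L = 153.37 kips.
[1] 1.0(184.87) - 0.6(211.56) = 184.87 - 126.94 = 57.93
[2] 1.35(184.87) + 1.4(236.73) + 0.2(153.37) = 611.67
[3] 1.2(184.87) + 0.3(59.28) + 0.3(236.73) + 0.3(153.37) + 0.5(11.96) = 362.64
[4] 1.3(184.87) + 0.6(11.96) + 0.7(236.73) + 0.7(153.37) = 240.33 + 7.18 + 165.71 + 107.36 = 520.58
[5] 1.35(184.87) + 1.75(153.37) + 0.5(153.03) = 249.57 + 268.40 + 76.52 = 594.49
[6] 1.35(184.87) + 1.0(211.56) + 0.6(153.37) = 553.16
[7] 1.0(184.87) - 1.3(11.96) = 184.87 - 15.55 = 169.32
Combination 2 governs: P_u = 611.67 kips.

611.67 kips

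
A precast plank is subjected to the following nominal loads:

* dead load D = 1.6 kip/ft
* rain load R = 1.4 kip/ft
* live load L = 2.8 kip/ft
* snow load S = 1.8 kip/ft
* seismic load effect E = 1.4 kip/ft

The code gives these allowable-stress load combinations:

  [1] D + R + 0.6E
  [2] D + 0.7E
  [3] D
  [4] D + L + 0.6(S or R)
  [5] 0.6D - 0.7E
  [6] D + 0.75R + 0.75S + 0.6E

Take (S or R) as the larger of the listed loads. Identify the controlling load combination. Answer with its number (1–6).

Combination 4

(S or R) → S = 1.8 kip/ft.
[1] 1.0(1.6) + 1.0(1.4) + 0.6(1.4) = 3.8
[2] 1.0(1.6) + 0.7(1.4) = 2.6
[3] 1.0(1.6) = 1.6
[4] 1.0(1.6) + 1.0(2.8) + 0.6(1.8) = 5.5
[5] 0.6(1.6) - 0.7(1.4) = -0.0
[6] 1.0(1.6) + 0.75(1.4) + 0.75(1.8) + 0.6(1.4) = 4.8
The largest value is 5.5 kip/ft from combination 4.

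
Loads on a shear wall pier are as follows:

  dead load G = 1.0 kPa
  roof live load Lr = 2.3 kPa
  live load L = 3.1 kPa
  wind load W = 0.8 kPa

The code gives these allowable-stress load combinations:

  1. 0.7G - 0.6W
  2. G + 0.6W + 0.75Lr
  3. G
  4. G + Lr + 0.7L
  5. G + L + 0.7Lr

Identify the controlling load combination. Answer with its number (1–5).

Combination 5

1. 0.7(1.0) - 0.6(0.8) = 0.2
2. 1.0(1.0) + 0.6(0.8) + 0.75(2.3) = 3.2
3. 1.0(1.0) = 1.0
4. 1.0(1.0) + 1.0(2.3) + 0.7(3.1) = 5.5
5. 1.0(1.0) + 1.0(3.1) + 0.7(2.3) = 5.7
The largest value is 5.7 kPa from combination 5.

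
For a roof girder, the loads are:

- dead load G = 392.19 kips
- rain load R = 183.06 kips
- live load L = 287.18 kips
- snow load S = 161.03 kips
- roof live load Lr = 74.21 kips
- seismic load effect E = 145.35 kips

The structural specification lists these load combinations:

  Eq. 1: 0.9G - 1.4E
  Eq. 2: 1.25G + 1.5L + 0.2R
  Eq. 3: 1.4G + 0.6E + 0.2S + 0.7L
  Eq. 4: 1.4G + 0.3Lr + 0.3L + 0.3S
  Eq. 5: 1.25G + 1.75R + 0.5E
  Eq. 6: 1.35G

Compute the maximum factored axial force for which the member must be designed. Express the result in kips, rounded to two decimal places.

Eq. 1: 0.9(392.19) - 1.4(145.35) = 149.48
Eq. 2: 1.25(392.19) + 1.5(287.18) + 0.2(183.06) = 957.62
Eq. 3: 1.4(392.19) + 0.6(145.35) + 0.2(161.03) + 0.7(287.18) = 869.51
Eq. 4: 1.4(392.19) + 0.3(74.21) + 0.3(287.18) + 0.3(161.03) = 705.79
Eq. 5: 1.25(392.19) + 1.75(183.06) + 0.5(145.35) = 883.27
Eq. 6: 1.35(392.19) = 529.46
Combination 2 governs: P_u = 957.62 kips.

957.62 kips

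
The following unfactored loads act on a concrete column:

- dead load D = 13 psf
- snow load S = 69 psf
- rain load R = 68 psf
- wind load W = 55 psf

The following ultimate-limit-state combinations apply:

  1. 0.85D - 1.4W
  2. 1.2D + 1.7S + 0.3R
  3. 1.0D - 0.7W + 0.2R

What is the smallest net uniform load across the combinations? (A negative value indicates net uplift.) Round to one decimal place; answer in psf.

1. 0.85(13) - 1.4(55) = -66.0
2. 1.2(13) + 1.7(69) + 0.3(68) = 15.6 + 117.3 + 20.4 = 153.3
3. 1.0(13) - 0.7(55) + 0.2(68) = 13.0 - 38.5 + 13.6 = -11.9
Combination 1 gives the minimum: -66.0 psf.

-66.0 psf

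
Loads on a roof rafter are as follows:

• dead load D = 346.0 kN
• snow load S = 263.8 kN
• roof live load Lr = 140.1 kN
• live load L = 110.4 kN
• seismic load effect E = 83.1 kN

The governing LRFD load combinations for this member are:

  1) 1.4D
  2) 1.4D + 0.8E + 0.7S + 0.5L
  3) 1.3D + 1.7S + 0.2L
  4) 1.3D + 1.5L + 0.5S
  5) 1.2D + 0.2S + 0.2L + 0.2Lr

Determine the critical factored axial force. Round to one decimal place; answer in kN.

1) 1.4(346.0) = 484.4
2) 1.4(346.0) + 0.8(83.1) + 0.7(263.8) + 0.5(110.4) = 790.7
3) 1.3(346.0) + 1.7(263.8) + 0.2(110.4) = 920.3
4) 1.3(346.0) + 1.5(110.4) + 0.5(263.8) = 449.8 + 165.6 + 131.9 = 747.3
5) 1.2(346.0) + 0.2(263.8) + 0.2(110.4) + 0.2(140.1) = 415.2 + 52.8 + 22.1 + 28.0 = 518.1
Combination 3 governs: N_u = 920.3 kN.

920.3 kN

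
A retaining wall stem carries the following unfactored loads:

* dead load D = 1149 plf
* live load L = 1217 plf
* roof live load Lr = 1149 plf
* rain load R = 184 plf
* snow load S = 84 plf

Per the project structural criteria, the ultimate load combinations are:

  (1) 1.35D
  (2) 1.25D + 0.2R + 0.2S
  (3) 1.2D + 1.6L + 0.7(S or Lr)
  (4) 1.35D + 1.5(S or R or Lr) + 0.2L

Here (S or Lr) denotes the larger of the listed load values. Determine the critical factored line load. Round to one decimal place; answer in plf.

(S or Lr) → Lr = 1149 plf; (S or R or Lr) → Lr = 1149 plf.
(1) 1.35(1149) = 1551.2
(2) 1.25(1149) + 0.2(184) + 0.2(84) = 1436.3 + 36.8 + 16.8 = 1489.9
(3) 1.2(1149) + 1.6(1217) + 0.7(1149) = 1378.8 + 1947.2 + 804.3 = 4130.3
(4) 1.35(1149) + 1.5(1149) + 0.2(1217) = 1551.2 + 1723.5 + 243.4 = 3518.1
Maximum is from combination 3.

4130.3 plf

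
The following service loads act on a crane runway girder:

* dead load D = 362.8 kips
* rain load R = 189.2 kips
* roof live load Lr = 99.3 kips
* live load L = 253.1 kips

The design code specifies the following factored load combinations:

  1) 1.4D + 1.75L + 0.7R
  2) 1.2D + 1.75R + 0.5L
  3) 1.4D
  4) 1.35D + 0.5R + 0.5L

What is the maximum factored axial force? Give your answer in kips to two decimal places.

1) 1.4(362.8) + 1.75(253.1) + 0.7(189.2) = 507.92 + 442.93 + 132.44 = 1083.29
2) 1.2(362.8) + 1.75(189.2) + 0.5(253.1) = 435.36 + 331.10 + 126.55 = 893.01
3) 1.4(362.8) = 507.92
4) 1.35(362.8) + 0.5(189.2) + 0.5(253.1) = 489.78 + 94.60 + 126.55 = 710.93
Maximum is from combination 1.

1083.29 kips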